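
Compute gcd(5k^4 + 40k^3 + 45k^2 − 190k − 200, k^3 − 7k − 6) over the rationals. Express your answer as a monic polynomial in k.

Apply the Euclidean algorithm:
  5k^4 + 40k^3 + 45k^2 − 190k − 200 = (5k + 40)(k^3 − 7k − 6) + (80k^2 + 120k + 40)
  k^3 − 7k − 6 = ((1/80)k − 3/160)(80k^2 + 120k + 40) + (−(21/4)k − 21/4)
  80k^2 + 120k + 40 = (−(320/21)k − 160/21)(−(21/4)k − 21/4) + (0)
Last nonzero remainder: −(21/4)k − 21/4. Dividing through by −21/4 gives the monic gcd k + 1.

k + 1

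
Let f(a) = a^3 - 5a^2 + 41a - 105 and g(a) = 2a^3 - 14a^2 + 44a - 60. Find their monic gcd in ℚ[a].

By polynomial division,
  a^3 - 5a^2 + 41a - 105 = (1/2)(2a^3 - 14a^2 + 44a - 60) + (2a^2 + 19a - 75)
  2a^3 - 14a^2 + 44a - 60 = (a - 33/2)(2a^2 + 19a - 75) + ((865/2)a - 2595/2)
  2a^2 + 19a - 75 = ((4/865)a + 10/173)((865/2)a - 2595/2) + (0)
Last nonzero remainder: (865/2)a - 2595/2. Dividing through by 865/2 gives the monic gcd a - 3.

a - 3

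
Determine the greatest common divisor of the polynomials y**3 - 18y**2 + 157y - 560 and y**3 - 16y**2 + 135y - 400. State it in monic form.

y**2 - 11y + 80

Apply the Euclidean algorithm:
  y**3 - 18y**2 + 157y - 560 = (y**3 - 16y**2 + 135y - 400) + (-2y**2 + 22y - 160)
  y**3 - 16y**2 + 135y - 400 = (-(1/2)y + 5/2)(-2y**2 + 22y - 160) + (0)
Last nonzero remainder: -2y**2 + 22y - 160. Dividing through by -2 gives the monic gcd y**2 - 11y + 80.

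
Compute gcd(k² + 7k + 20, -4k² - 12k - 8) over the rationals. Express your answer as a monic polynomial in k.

1

Repeated division with remainder:
  k² + 7k + 20 = (-1/4)(-4k² - 12k - 8) + (4k + 18)
  -4k² - 12k - 8 = (-k + 3/2)(4k + 18) + (-35)
  4k + 18 = (-(4/35)k - 18/35)(-35) + (0)
The last nonzero remainder is the constant -35, so the polynomials are coprime and gcd = 1.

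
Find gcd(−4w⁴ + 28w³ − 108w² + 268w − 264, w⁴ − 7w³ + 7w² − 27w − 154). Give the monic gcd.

Repeated division with remainder:
  −4w⁴ + 28w³ − 108w² + 268w − 264 = (−4)(w⁴ − 7w³ + 7w² − 27w − 154) + (−80w² + 160w − 880)
  w⁴ − 7w³ + 7w² − 27w − 154 = (−(1/80)w² + (1/16)w + 7/40)(−80w² + 160w − 880) + (0)
Last nonzero remainder: −80w² + 160w − 880. Dividing through by −80 gives the monic gcd w² − 2w + 11.

w² − 2w + 11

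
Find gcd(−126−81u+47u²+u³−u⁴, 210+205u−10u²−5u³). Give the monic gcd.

−42−41u+2u²+u³

Repeated division with remainder:
  −u⁴+u³+47u²−81u−126 = ((1/5)u−3/5)(−5u³−10u²+205u+210) + (0)
Last nonzero remainder: −5u³−10u²+205u+210. Dividing through by −5 gives the monic gcd u³+2u²−41u−42.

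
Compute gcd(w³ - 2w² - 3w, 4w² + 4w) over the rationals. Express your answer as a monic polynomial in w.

Apply the Euclidean algorithm:
  w³ - 2w² - 3w = ((1/4)w - 3/4)(4w² + 4w) + (0)
Last nonzero remainder: 4w² + 4w. Dividing through by 4 gives the monic gcd w² + w.

w² + w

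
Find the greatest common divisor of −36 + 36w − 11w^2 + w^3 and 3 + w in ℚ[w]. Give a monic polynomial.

1

Repeated division with remainder:
  w^3 − 11w^2 + 36w − 36 = (w^2 − 14w + 78)(w + 3) + (−270)
  w + 3 = (−(1/270)w − 1/90)(−270) + (0)
The last nonzero remainder is the constant −270, so the polynomials are coprime and gcd = 1.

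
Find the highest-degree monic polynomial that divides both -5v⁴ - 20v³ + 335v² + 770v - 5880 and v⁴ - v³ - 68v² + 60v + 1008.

v² + v - 42

Euclidean algorithm in ℚ[v]:
  -5v⁴ - 20v³ + 335v² + 770v - 5880 = (-5)(v⁴ - v³ - 68v² + 60v + 1008) + (-25v³ - 5v² + 1070v - 840)
  v⁴ - v³ - 68v² + 60v + 1008 = (-(1/25)v + 6/125)(-25v³ - 5v² + 1070v - 840) + (-(624/25)v² - (624/25)v + 26208/25)
  -25v³ - 5v² + 1070v - 840 = ((625/624)v - 125/156)(-(624/25)v² - (624/25)v + 26208/25) + (0)
Last nonzero remainder: -(624/25)v² - (624/25)v + 26208/25. Dividing through by -624/25 gives the monic gcd v² + v - 42.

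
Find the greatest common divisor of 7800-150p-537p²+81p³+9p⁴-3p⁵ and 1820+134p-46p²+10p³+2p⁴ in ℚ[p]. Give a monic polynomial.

Repeated division with remainder:
  -3p⁵+9p⁴+81p³-537p²-150p+7800 = (-(3/2)p+12)(2p⁴+10p³-46p²+134p+1820) + (-108p³+216p²+972p-14040)
  2p⁴+10p³-46p²+134p+1820 = (-(1/54)p-7/54)(-108p³+216p²+972p-14040) + (0)
Last nonzero remainder: -108p³+216p²+972p-14040. Dividing through by -108 gives the monic gcd p³-2p²-9p+130.

130-9p-2p²+p³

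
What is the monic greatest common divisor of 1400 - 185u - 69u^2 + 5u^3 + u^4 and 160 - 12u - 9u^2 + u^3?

-5 + u

Euclidean algorithm in ℚ[u]:
  u^4 + 5u^3 - 69u^2 - 185u + 1400 = (u + 14)(u^3 - 9u^2 - 12u + 160) + (69u^2 - 177u - 840)
  u^3 - 9u^2 - 12u + 160 = ((1/69)u - 148/1587)(69u^2 - 177u - 840) + (-(8640/529)u + 43200/529)
  69u^2 - 177u - 840 = (-(12167/2880)u - 3703/360)(-(8640/529)u + 43200/529) + (0)
Last nonzero remainder: -(8640/529)u + 43200/529. Dividing through by -8640/529 gives the monic gcd u - 5.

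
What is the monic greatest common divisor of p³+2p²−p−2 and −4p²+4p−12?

1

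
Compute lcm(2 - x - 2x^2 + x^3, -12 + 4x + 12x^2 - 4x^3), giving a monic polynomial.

-6 + 5x + 5x^2 - 5x^3 + x^4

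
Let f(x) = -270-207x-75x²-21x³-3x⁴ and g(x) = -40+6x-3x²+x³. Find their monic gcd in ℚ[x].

Apply the Euclidean algorithm:
  -3x⁴-21x³-75x²-207x-270 = (-3x-30)(x³-3x²+6x-40) + (-147x²-147x-1470)
  x³-3x²+6x-40 = (-(1/147)x+4/147)(-147x²-147x-1470) + (0)
Last nonzero remainder: -147x²-147x-1470. Dividing through by -147 gives the monic gcd x²+x+10.

10+x+x²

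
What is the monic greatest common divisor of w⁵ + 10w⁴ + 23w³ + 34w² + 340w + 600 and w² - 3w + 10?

w² - 3w + 10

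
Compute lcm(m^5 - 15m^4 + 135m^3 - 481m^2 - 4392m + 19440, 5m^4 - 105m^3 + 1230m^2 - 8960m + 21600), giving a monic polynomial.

m^6 - 25m^5 + 285m^4 - 1831m^3 + 418m^2 + 63360m - 194400

Euclidean algorithm in ℚ[m]:
  m^5 - 15m^4 + 135m^3 - 481m^2 - 4392m + 19440 = ((1/5)m + 6/5)(5m^4 - 105m^3 + 1230m^2 - 8960m + 21600) + (15m^3 - 165m^2 + 2040m - 6480)
  5m^4 - 105m^3 + 1230m^2 - 8960m + 21600 = ((1/3)m - 10/3)(15m^3 - 165m^2 + 2040m - 6480) + (0)
Last nonzero remainder: 15m^3 - 165m^2 + 2040m - 6480. Dividing through by 15 gives the monic gcd m^3 - 11m^2 + 136m - 432.
Then lcm(f, g) = f·g / gcd(f, g); expanding and making the result monic gives the answer.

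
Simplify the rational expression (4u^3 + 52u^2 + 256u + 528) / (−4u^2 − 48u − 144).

(−u^2 − 7u − 22)/(u + 6)

By polynomial division,
  4u^3 + 52u^2 + 256u + 528 = (−u − 1)(−4u^2 − 48u − 144) + (64u + 384)
  −4u^2 − 48u − 144 = (−(1/16)u − 3/8)(64u + 384) + (0)
Last nonzero remainder: 64u + 384. Dividing through by 64 gives the monic gcd u + 6.
Cancel u + 6 from numerator and denominator to get the reduced form.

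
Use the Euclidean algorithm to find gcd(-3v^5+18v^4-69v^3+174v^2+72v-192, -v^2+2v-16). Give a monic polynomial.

Apply the Euclidean algorithm:
  -3v^5+18v^4-69v^3+174v^2+72v-192 = (3v^3-12v^2-3v+12)(-v^2+2v-16) + (0)
Last nonzero remainder: -v^2+2v-16. Dividing through by -1 gives the monic gcd v^2-2v+16.

v^2-2v+16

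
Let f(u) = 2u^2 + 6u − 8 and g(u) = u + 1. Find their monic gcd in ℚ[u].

1

Apply the Euclidean algorithm:
  2u^2 + 6u − 8 = (2u + 4)(u + 1) + (−12)
  u + 1 = (−(1/12)u − 1/12)(−12) + (0)
The last nonzero remainder is the constant −12, so the polynomials are coprime and gcd = 1.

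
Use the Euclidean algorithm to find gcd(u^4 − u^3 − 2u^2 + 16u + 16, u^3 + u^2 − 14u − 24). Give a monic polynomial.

u + 2

Repeated division with remainder:
  u^4 − u^3 − 2u^2 + 16u + 16 = (u − 2)(u^3 + u^2 − 14u − 24) + (14u^2 + 12u − 32)
  u^3 + u^2 − 14u − 24 = ((1/14)u + 1/98)(14u^2 + 12u − 32) + (−(580/49)u − 1160/49)
  14u^2 + 12u − 32 = (−(343/290)u + 196/145)(−(580/49)u − 1160/49) + (0)
Last nonzero remainder: −(580/49)u − 1160/49. Dividing through by −580/49 gives the monic gcd u + 2.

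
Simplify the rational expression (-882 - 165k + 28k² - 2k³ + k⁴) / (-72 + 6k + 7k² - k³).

Apply the Euclidean algorithm:
  k⁴ - 2k³ + 28k² - 165k - 882 = (-k - 5)(-k³ + 7k² + 6k - 72) + (69k² - 207k - 1242)
  -k³ + 7k² + 6k - 72 = (-(1/69)k + 4/69)(69k² - 207k - 1242) + (0)
Last nonzero remainder: 69k² - 207k - 1242. Dividing through by 69 gives the monic gcd k² - 3k - 18.
Cancel k² - 3k - 18 from numerator and denominator to get the reduced form.

(-49 - k - k²)/(-4 + k)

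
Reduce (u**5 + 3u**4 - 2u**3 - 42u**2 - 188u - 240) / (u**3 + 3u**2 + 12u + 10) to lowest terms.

(u**3 + u**2 - 14u - 24)/(u + 1)

Repeated division with remainder:
  u**5 + 3u**4 - 2u**3 - 42u**2 - 188u - 240 = (u**2 - 14)(u**3 + 3u**2 + 12u + 10) + (-10u**2 - 20u - 100)
  u**3 + 3u**2 + 12u + 10 = (-(1/10)u - 1/10)(-10u**2 - 20u - 100) + (0)
Last nonzero remainder: -10u**2 - 20u - 100. Dividing through by -10 gives the monic gcd u**2 + 2u + 10.
Cancel u**2 + 2u + 10 from numerator and denominator to get the reduced form.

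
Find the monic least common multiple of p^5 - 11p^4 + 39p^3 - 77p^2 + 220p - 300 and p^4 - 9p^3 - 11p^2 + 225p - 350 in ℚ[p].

Repeated division with remainder:
  p^5 - 11p^4 + 39p^3 - 77p^2 + 220p - 300 = (p - 2)(p^4 - 9p^3 - 11p^2 + 225p - 350) + (32p^3 - 324p^2 + 1020p - 1000)
  p^4 - 9p^3 - 11p^2 + 225p - 350 = ((1/32)p + 9/256)(32p^3 - 324p^2 + 1020p - 1000) + (-(2015/64)p^2 + (14105/64)p - 10075/32)
  32p^3 - 324p^2 + 1020p - 1000 = (-(2048/2015)p + 1280/403)(-(2015/64)p^2 + (14105/64)p - 10075/32) + (0)
Last nonzero remainder: -(2015/64)p^2 + (14105/64)p - 10075/32. Dividing through by -2015/64 gives the monic gcd p^2 - 7p + 10.
Then lcm(f, g) = f·g / gcd(f, g); expanding and making the result monic gives the answer.

p^7 - 13p^6 + 26p^5 + 230p^4 - 991p^3 + 1955p^2 - 7100p + 10500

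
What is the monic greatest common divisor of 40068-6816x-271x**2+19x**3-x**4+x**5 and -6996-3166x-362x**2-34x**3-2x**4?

Apply the Euclidean algorithm:
  x**5-x**4+19x**3-271x**2-6816x+40068 = (-(1/2)x+9)(-2x**4-34x**3-362x**2-3166x-6996) + (144x**3+1404x**2+18180x+103032)
  -2x**4-34x**3-362x**2-3166x-6996 = (-(1/72)x-29/288)(144x**3+1404x**2+18180x+103032) + ((255/8)x**2+(765/8)x+13515/4)
  144x**3+1404x**2+18180x+103032 = ((384/85)x+2592/85)((255/8)x**2+(765/8)x+13515/4) + (0)
Last nonzero remainder: (255/8)x**2+(765/8)x+13515/4. Dividing through by 255/8 gives the monic gcd x**2+3x+106.

106+3x+x**2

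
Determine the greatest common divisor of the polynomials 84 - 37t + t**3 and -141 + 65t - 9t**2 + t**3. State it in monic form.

Repeated division with remainder:
  t**3 - 37t + 84 = (t**3 - 9t**2 + 65t - 141) + (9t**2 - 102t + 225)
  t**3 - 9t**2 + 65t - 141 = ((1/9)t + 7/27)(9t**2 - 102t + 225) + ((598/9)t - 598/3)
  9t**2 - 102t + 225 = ((81/598)t - 675/598)((598/9)t - 598/3) + (0)
Last nonzero remainder: (598/9)t - 598/3. Dividing through by 598/9 gives the monic gcd t - 3.

-3 + t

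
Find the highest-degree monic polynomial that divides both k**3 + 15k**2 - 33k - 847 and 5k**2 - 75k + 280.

k - 7

Apply the Euclidean algorithm:
  k**3 + 15k**2 - 33k - 847 = ((1/5)k + 6)(5k**2 - 75k + 280) + (361k - 2527)
  5k**2 - 75k + 280 = ((5/361)k - 40/361)(361k - 2527) + (0)
Last nonzero remainder: 361k - 2527. Dividing through by 361 gives the monic gcd k - 7.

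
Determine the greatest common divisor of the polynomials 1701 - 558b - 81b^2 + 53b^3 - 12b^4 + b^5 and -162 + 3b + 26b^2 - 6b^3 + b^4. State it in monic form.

-81 + 42b - 8b^2 + b^3

Euclidean algorithm in ℚ[b]:
  b^5 - 12b^4 + 53b^3 - 81b^2 - 558b + 1701 = (b - 6)(b^4 - 6b^3 + 26b^2 + 3b - 162) + (-9b^3 + 72b^2 - 378b + 729)
  b^4 - 6b^3 + 26b^2 + 3b - 162 = (-(1/9)b - 2/9)(-9b^3 + 72b^2 - 378b + 729) + (0)
Last nonzero remainder: -9b^3 + 72b^2 - 378b + 729. Dividing through by -9 gives the monic gcd b^3 - 8b^2 + 42b - 81.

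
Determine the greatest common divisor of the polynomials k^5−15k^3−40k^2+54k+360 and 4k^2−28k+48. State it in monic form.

k^2−7k+12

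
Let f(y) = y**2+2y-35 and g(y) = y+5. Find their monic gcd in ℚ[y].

1

Euclidean algorithm in ℚ[y]:
  y**2+2y-35 = (y-3)(y+5) + (-20)
  y+5 = (-(1/20)y-1/4)(-20) + (0)
The last nonzero remainder is the constant -20, so the polynomials are coprime and gcd = 1.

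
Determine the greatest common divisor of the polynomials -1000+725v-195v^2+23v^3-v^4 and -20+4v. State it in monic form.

-5+v

Euclidean algorithm in ℚ[v]:
  -v^4+23v^3-195v^2+725v-1000 = (-(1/4)v^3+(9/2)v^2-(105/4)v+50)(4v-20) + (0)
Last nonzero remainder: 4v-20. Dividing through by 4 gives the monic gcd v-5.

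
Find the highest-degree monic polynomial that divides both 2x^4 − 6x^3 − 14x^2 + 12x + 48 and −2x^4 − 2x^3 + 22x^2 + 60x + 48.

x^3 − x^2 − 9x − 12

Repeated division with remainder:
  2x^4 − 6x^3 − 14x^2 + 12x + 48 = (−1)(−2x^4 − 2x^3 + 22x^2 + 60x + 48) + (−8x^3 + 8x^2 + 72x + 96)
  −2x^4 − 2x^3 + 22x^2 + 60x + 48 = ((1/4)x + 1/2)(−8x^3 + 8x^2 + 72x + 96) + (0)
Last nonzero remainder: −8x^3 + 8x^2 + 72x + 96. Dividing through by −8 gives the monic gcd x^3 − x^2 − 9x − 12.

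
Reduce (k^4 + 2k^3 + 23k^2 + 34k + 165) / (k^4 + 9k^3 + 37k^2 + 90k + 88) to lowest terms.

(k^2 − k + 15)/(k^2 + 6k + 8)

Repeated division with remainder:
  k^4 + 2k^3 + 23k^2 + 34k + 165 = (k^4 + 9k^3 + 37k^2 + 90k + 88) + (−7k^3 − 14k^2 − 56k + 77)
  k^4 + 9k^3 + 37k^2 + 90k + 88 = (−(1/7)k − 1)(−7k^3 − 14k^2 − 56k + 77) + (15k^2 + 45k + 165)
  −7k^3 − 14k^2 − 56k + 77 = (−(7/15)k + 7/15)(15k^2 + 45k + 165) + (0)
Last nonzero remainder: 15k^2 + 45k + 165. Dividing through by 15 gives the monic gcd k^2 + 3k + 11.
Cancel k^2 + 3k + 11 from numerator and denominator to get the reduced form.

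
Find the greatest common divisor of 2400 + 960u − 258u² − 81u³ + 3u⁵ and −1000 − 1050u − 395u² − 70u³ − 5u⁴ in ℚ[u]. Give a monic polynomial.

40 + 34u + 9u² + u³

Apply the Euclidean algorithm:
  3u⁵ − 81u³ − 258u² + 960u + 2400 = (−(3/5)u + 42/5)(−5u⁴ − 70u³ − 395u² − 1050u − 1000) + (270u³ + 2430u² + 9180u + 10800)
  −5u⁴ − 70u³ − 395u² − 1050u − 1000 = (−(1/54)u − 5/54)(270u³ + 2430u² + 9180u + 10800) + (0)
Last nonzero remainder: 270u³ + 2430u² + 9180u + 10800. Dividing through by 270 gives the monic gcd u³ + 9u² + 34u + 40.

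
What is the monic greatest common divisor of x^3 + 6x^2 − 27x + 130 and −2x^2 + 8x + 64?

Euclidean algorithm in ℚ[x]:
  x^3 + 6x^2 − 27x + 130 = (−(1/2)x − 5)(−2x^2 + 8x + 64) + (45x + 450)
  −2x^2 + 8x + 64 = (−(2/45)x + 28/45)(45x + 450) + (−216)
  45x + 450 = (−(5/24)x − 25/12)(−216) + (0)
The last nonzero remainder is the constant −216, so the polynomials are coprime and gcd = 1.

1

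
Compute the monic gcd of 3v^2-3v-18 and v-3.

Repeated division with remainder:
  3v^2-3v-18 = (3v+6)(v-3) + (0)
The last nonzero remainder v-3 is already monic.

v-3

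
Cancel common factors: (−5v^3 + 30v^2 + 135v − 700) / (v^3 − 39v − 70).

(−5v + 20)/(v + 2)

Apply the Euclidean algorithm:
  −5v^3 + 30v^2 + 135v − 700 = (−5)(v^3 − 39v − 70) + (30v^2 − 60v − 1050)
  v^3 − 39v − 70 = ((1/30)v + 1/15)(30v^2 − 60v − 1050) + (0)
Last nonzero remainder: 30v^2 − 60v − 1050. Dividing through by 30 gives the monic gcd v^2 − 2v − 35.
Cancel v^2 − 2v − 35 from numerator and denominator to get the reduced form.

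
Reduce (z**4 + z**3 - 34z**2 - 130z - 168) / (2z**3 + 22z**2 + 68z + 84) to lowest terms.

By polynomial division,
  z**4 + z**3 - 34z**2 - 130z - 168 = ((1/2)z - 5)(2z**3 + 22z**2 + 68z + 84) + (42z**2 + 168z + 252)
  2z**3 + 22z**2 + 68z + 84 = ((1/21)z + 1/3)(42z**2 + 168z + 252) + (0)
Last nonzero remainder: 42z**2 + 168z + 252. Dividing through by 42 gives the monic gcd z**2 + 4z + 6.
Cancel z**2 + 4z + 6 from numerator and denominator to get the reduced form.

(z**2 - 3z - 28)/(2z + 14)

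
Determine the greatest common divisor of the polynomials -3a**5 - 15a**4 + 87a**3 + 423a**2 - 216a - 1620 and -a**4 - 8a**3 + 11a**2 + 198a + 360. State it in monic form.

a**3 + 4a**2 - 27a - 90

Repeated division with remainder:
  -3a**5 - 15a**4 + 87a**3 + 423a**2 - 216a - 1620 = (3a - 9)(-a**4 - 8a**3 + 11a**2 + 198a + 360) + (-18a**3 - 72a**2 + 486a + 1620)
  -a**4 - 8a**3 + 11a**2 + 198a + 360 = ((1/18)a + 2/9)(-18a**3 - 72a**2 + 486a + 1620) + (0)
Last nonzero remainder: -18a**3 - 72a**2 + 486a + 1620. Dividing through by -18 gives the monic gcd a**3 + 4a**2 - 27a - 90.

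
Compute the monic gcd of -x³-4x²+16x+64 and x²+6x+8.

x+4

Apply the Euclidean algorithm:
  -x³-4x²+16x+64 = (-x+2)(x²+6x+8) + (12x+48)
  x²+6x+8 = ((1/12)x+1/6)(12x+48) + (0)
Last nonzero remainder: 12x+48. Dividing through by 12 gives the monic gcd x+4.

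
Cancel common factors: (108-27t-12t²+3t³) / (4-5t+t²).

Repeated division with remainder:
  3t³-12t²-27t+108 = (3t+3)(t²-5t+4) + (-24t+96)
  t²-5t+4 = (-(1/24)t+1/24)(-24t+96) + (0)
Last nonzero remainder: -24t+96. Dividing through by -24 gives the monic gcd t-4.
Cancel t-4 from numerator and denominator to get the reduced form.

(-27+3t²)/(-1+t)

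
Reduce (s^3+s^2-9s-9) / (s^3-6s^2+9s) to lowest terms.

(s^2+4s+3)/(s^2-3s)

By polynomial division,
  s^3+s^2-9s-9 = (s^3-6s^2+9s) + (7s^2-18s-9)
  s^3-6s^2+9s = ((1/7)s-24/49)(7s^2-18s-9) + ((72/49)s-216/49)
  7s^2-18s-9 = ((343/72)s+49/24)((72/49)s-216/49) + (0)
Last nonzero remainder: (72/49)s-216/49. Dividing through by 72/49 gives the monic gcd s-3.
Cancel s-3 from numerator and denominator to get the reduced form.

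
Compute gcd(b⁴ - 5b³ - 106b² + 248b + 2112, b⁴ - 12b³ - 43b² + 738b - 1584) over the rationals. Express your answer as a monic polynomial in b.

Repeated division with remainder:
  b⁴ - 5b³ - 106b² + 248b + 2112 = (b⁴ - 12b³ - 43b² + 738b - 1584) + (7b³ - 63b² - 490b + 3696)
  b⁴ - 12b³ - 43b² + 738b - 1584 = ((1/7)b - 3/7)(7b³ - 63b² - 490b + 3696) + (0)
Last nonzero remainder: 7b³ - 63b² - 490b + 3696. Dividing through by 7 gives the monic gcd b³ - 9b² - 70b + 528.

b³ - 9b² - 70b + 528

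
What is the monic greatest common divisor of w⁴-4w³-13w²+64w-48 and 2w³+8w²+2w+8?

w+4

Apply the Euclidean algorithm:
  w⁴-4w³-13w²+64w-48 = ((1/2)w-4)(2w³+8w²+2w+8) + (18w²+68w-16)
  2w³+8w²+2w+8 = ((1/9)w+2/81)(18w²+68w-16) + ((170/81)w+680/81)
  18w²+68w-16 = ((729/85)w-162/85)((170/81)w+680/81) + (0)
Last nonzero remainder: (170/81)w+680/81. Dividing through by 170/81 gives the monic gcd w+4.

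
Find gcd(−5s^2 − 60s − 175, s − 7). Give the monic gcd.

1

Repeated division with remainder:
  −5s^2 − 60s − 175 = (−5s − 95)(s − 7) + (−840)
  s − 7 = (−(1/840)s + 1/120)(−840) + (0)
The last nonzero remainder is the constant −840, so the polynomials are coprime and gcd = 1.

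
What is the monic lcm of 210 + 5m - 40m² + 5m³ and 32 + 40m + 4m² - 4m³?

Repeated division with remainder:
  5m³ - 40m² + 5m + 210 = (-5/4)(-4m³ + 4m² + 40m + 32) + (-35m² + 55m + 250)
  -4m³ + 4m² + 40m + 32 = ((4/35)m + 16/245)(-35m² + 55m + 250) + ((384/49)m + 768/49)
  -35m² + 55m + 250 = (-(1715/384)m + 6125/384)((384/49)m + 768/49) + (0)
Last nonzero remainder: (384/49)m + 768/49. Dividing through by 384/49 gives the monic gcd m + 2.
Then lcm(f, g) = f·g / gcd(f, g); expanding and making the result monic gives the answer.

-168 - 130m + 71m² + 21m³ - 11m⁴ + m⁵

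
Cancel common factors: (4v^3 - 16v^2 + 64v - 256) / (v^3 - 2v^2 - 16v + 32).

Repeated division with remainder:
  4v^3 - 16v^2 + 64v - 256 = (4)(v^3 - 2v^2 - 16v + 32) + (-8v^2 + 128v - 384)
  v^3 - 2v^2 - 16v + 32 = (-(1/8)v - 7/4)(-8v^2 + 128v - 384) + (160v - 640)
  -8v^2 + 128v - 384 = (-(1/20)v + 3/5)(160v - 640) + (0)
Last nonzero remainder: 160v - 640. Dividing through by 160 gives the monic gcd v - 4.
Cancel v - 4 from numerator and denominator to get the reduced form.

(4v^2 + 64)/(v^2 + 2v - 8)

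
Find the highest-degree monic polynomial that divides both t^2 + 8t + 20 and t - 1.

By polynomial division,
  t^2 + 8t + 20 = (t + 9)(t - 1) + (29)
  t - 1 = ((1/29)t - 1/29)(29) + (0)
The last nonzero remainder is the constant 29, so the polynomials are coprime and gcd = 1.

1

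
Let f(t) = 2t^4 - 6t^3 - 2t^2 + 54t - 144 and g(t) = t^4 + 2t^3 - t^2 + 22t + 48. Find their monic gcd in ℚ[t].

t^3 - t + 24

Repeated division with remainder:
  2t^4 - 6t^3 - 2t^2 + 54t - 144 = (2)(t^4 + 2t^3 - t^2 + 22t + 48) + (-10t^3 + 10t - 240)
  t^4 + 2t^3 - t^2 + 22t + 48 = (-(1/10)t - 1/5)(-10t^3 + 10t - 240) + (0)
Last nonzero remainder: -10t^3 + 10t - 240. Dividing through by -10 gives the monic gcd t^3 - t + 24.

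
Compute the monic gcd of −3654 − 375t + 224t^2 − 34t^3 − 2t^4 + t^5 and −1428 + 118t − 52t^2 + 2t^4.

−42 + t + t^2

Euclidean algorithm in ℚ[t]:
  t^5 − 2t^4 − 34t^3 + 224t^2 − 375t − 3654 = ((1/2)t − 1)(2t^4 − 52t^2 + 118t − 1428) + (−8t^3 + 113t^2 + 457t − 5082)
  2t^4 − 52t^2 + 118t − 1428 = (−(1/4)t − 113/32)(−8t^3 + 113t^2 + 457t − 5082) + ((14761/32)t^2 + (14761/32)t − 309981/16)
  −8t^3 + 113t^2 + 457t − 5082 = (−(256/14761)t + 3872/14761)((14761/32)t^2 + (14761/32)t − 309981/16) + (0)
Last nonzero remainder: (14761/32)t^2 + (14761/32)t − 309981/16. Dividing through by 14761/32 gives the monic gcd t^2 + t − 42.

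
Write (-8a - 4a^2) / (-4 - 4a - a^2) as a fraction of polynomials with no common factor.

By polynomial division,
  -4a^2 - 8a = (4)(-a^2 - 4a - 4) + (8a + 16)
  -a^2 - 4a - 4 = (-(1/8)a - 1/4)(8a + 16) + (0)
Last nonzero remainder: 8a + 16. Dividing through by 8 gives the monic gcd a + 2.
Cancel a + 2 from numerator and denominator to get the reduced form.

(4a)/(2 + a)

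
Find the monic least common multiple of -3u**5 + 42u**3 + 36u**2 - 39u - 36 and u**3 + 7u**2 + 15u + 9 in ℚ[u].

u**6 + 3u**5 - 14u**4 - 54u**3 - 23u**2 + 51u + 36

Euclidean algorithm in ℚ[u]:
  -3u**5 + 42u**3 + 36u**2 - 39u - 36 = (-3u**2 + 21u - 60)(u**3 + 7u**2 + 15u + 9) + (168u**2 + 672u + 504)
  u**3 + 7u**2 + 15u + 9 = ((1/168)u + 1/56)(168u**2 + 672u + 504) + (0)
Last nonzero remainder: 168u**2 + 672u + 504. Dividing through by 168 gives the monic gcd u**2 + 4u + 3.
Then lcm(f, g) = f·g / gcd(f, g); expanding and making the result monic gives the answer.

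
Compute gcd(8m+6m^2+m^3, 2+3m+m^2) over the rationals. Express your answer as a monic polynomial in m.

2+m

Euclidean algorithm in ℚ[m]:
  m^3+6m^2+8m = (m+3)(m^2+3m+2) + (-3m-6)
  m^2+3m+2 = (-(1/3)m-1/3)(-3m-6) + (0)
Last nonzero remainder: -3m-6. Dividing through by -3 gives the monic gcd m+2.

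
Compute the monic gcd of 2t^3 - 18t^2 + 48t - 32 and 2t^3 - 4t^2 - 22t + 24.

Euclidean algorithm in ℚ[t]:
  2t^3 - 18t^2 + 48t - 32 = (2t^3 - 4t^2 - 22t + 24) + (-14t^2 + 70t - 56)
  2t^3 - 4t^2 - 22t + 24 = (-(1/7)t - 3/7)(-14t^2 + 70t - 56) + (0)
Last nonzero remainder: -14t^2 + 70t - 56. Dividing through by -14 gives the monic gcd t^2 - 5t + 4.

t^2 - 5t + 4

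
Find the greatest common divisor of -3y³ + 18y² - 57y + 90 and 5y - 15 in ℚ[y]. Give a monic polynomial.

Repeated division with remainder:
  -3y³ + 18y² - 57y + 90 = (-(3/5)y² + (9/5)y - 6)(5y - 15) + (0)
Last nonzero remainder: 5y - 15. Dividing through by 5 gives the monic gcd y - 3.

y - 3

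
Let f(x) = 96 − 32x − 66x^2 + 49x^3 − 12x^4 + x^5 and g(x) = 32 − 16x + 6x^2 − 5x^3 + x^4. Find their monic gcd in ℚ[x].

Euclidean algorithm in ℚ[x]:
  x^5 − 12x^4 + 49x^3 − 66x^2 − 32x + 96 = (x − 7)(x^4 − 5x^3 + 6x^2 − 16x + 32) + (8x^3 − 8x^2 − 176x + 320)
  x^4 − 5x^3 + 6x^2 − 16x + 32 = ((1/8)x − 1/2)(8x^3 − 8x^2 − 176x + 320) + (24x^2 − 144x + 192)
  8x^3 − 8x^2 − 176x + 320 = ((1/3)x + 5/3)(24x^2 − 144x + 192) + (0)
Last nonzero remainder: 24x^2 − 144x + 192. Dividing through by 24 gives the monic gcd x^2 − 6x + 8.

8 − 6x + x^2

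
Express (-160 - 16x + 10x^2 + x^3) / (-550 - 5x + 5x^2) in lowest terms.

(-16 + x^2)/(-55 + 5x)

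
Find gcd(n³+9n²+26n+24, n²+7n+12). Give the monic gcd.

Euclidean algorithm in ℚ[n]:
  n³+9n²+26n+24 = (n+2)(n²+7n+12) + (0)
The last nonzero remainder n²+7n+12 is already monic.

n²+7n+12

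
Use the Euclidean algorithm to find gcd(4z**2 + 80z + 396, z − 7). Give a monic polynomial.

1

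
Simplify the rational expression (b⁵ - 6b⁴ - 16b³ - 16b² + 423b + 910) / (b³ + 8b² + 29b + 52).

Repeated division with remainder:
  b⁵ - 6b⁴ - 16b³ - 16b² + 423b + 910 = (b² - 14b + 67)(b³ + 8b² + 29b + 52) + (-198b² - 792b - 2574)
  b³ + 8b² + 29b + 52 = (-(1/198)b - 2/99)(-198b² - 792b - 2574) + (0)
Last nonzero remainder: -198b² - 792b - 2574. Dividing through by -198 gives the monic gcd b² + 4b + 13.
Cancel b² + 4b + 13 from numerator and denominator to get the reduced form.

(b³ - 10b² + 11b + 70)/(b + 4)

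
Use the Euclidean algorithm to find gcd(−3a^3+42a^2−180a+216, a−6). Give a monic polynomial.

a−6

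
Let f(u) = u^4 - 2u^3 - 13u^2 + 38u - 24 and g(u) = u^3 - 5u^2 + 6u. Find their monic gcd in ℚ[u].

Apply the Euclidean algorithm:
  u^4 - 2u^3 - 13u^2 + 38u - 24 = (u + 3)(u^3 - 5u^2 + 6u) + (-4u^2 + 20u - 24)
  u^3 - 5u^2 + 6u = (-(1/4)u)(-4u^2 + 20u - 24) + (0)
Last nonzero remainder: -4u^2 + 20u - 24. Dividing through by -4 gives the monic gcd u^2 - 5u + 6.

u^2 - 5u + 6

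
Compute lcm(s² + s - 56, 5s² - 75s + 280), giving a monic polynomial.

s³ - 7s² - 64s + 448

By polynomial division,
  s² + s - 56 = (1/5)(5s² - 75s + 280) + (16s - 112)
  5s² - 75s + 280 = ((5/16)s - 5/2)(16s - 112) + (0)
Last nonzero remainder: 16s - 112. Dividing through by 16 gives the monic gcd s - 7.
Then lcm(f, g) = f·g / gcd(f, g); expanding and making the result monic gives the answer.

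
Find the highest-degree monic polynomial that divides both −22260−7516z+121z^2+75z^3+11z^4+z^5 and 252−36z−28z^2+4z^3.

−21−4z+z^2

Euclidean algorithm in ℚ[z]:
  z^5+11z^4+75z^3+121z^2−7516z−22260 = ((1/4)z^2+(9/2)z+105/2)(4z^3−28z^2−36z+252) + (1690z^2−6760z−35490)
  4z^3−28z^2−36z+252 = ((2/845)z−6/845)(1690z^2−6760z−35490) + (0)
Last nonzero remainder: 1690z^2−6760z−35490. Dividing through by 1690 gives the monic gcd z^2−4z−21.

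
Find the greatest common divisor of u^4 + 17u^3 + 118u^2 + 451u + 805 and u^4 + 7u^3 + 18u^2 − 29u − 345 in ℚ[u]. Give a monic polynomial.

u^3 + 10u^2 + 48u + 115

By polynomial division,
  u^4 + 17u^3 + 118u^2 + 451u + 805 = (u^4 + 7u^3 + 18u^2 − 29u − 345) + (10u^3 + 100u^2 + 480u + 1150)
  u^4 + 7u^3 + 18u^2 − 29u − 345 = ((1/10)u − 3/10)(10u^3 + 100u^2 + 480u + 1150) + (0)
Last nonzero remainder: 10u^3 + 100u^2 + 480u + 1150. Dividing through by 10 gives the monic gcd u^3 + 10u^2 + 48u + 115.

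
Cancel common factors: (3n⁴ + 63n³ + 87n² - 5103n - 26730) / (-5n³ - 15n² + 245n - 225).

By polynomial division,
  3n⁴ + 63n³ + 87n² - 5103n - 26730 = (-(3/5)n - 54/5)(-5n³ - 15n² + 245n - 225) + (72n² - 2592n - 29160)
  -5n³ - 15n² + 245n - 225 = (-(5/72)n - 65/24)(72n² - 2592n - 29160) + (-8800n - 79200)
  72n² - 2592n - 29160 = (-(9/1100)n + 81/220)(-8800n - 79200) + (0)
Last nonzero remainder: -8800n - 79200. Dividing through by -8800 gives the monic gcd n + 9.
Cancel n + 9 from numerator and denominator to get the reduced form.

(-3n³ - 36n² + 237n + 2970)/(5n² - 30n + 25)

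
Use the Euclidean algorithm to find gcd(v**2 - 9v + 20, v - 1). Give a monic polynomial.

Repeated division with remainder:
  v**2 - 9v + 20 = (v - 8)(v - 1) + (12)
  v - 1 = ((1/12)v - 1/12)(12) + (0)
The last nonzero remainder is the constant 12, so the polynomials are coprime and gcd = 1.

1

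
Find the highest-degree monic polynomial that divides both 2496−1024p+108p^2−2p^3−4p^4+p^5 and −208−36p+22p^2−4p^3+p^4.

Euclidean algorithm in ℚ[p]:
  p^5−4p^4−2p^3+108p^2−1024p+2496 = (p)(p^4−4p^3+22p^2−36p−208) + (−24p^3+144p^2−816p+2496)
  p^4−4p^3+22p^2−36p−208 = (−(1/24)p−1/12)(−24p^3+144p^2−816p+2496) + (0)
Last nonzero remainder: −24p^3+144p^2−816p+2496. Dividing through by −24 gives the monic gcd p^3−6p^2+34p−104.

−104+34p−6p^2+p^3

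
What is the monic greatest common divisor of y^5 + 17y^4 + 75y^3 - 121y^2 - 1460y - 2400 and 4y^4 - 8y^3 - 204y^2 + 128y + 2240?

Euclidean algorithm in ℚ[y]:
  y^5 + 17y^4 + 75y^3 - 121y^2 - 1460y - 2400 = ((1/4)y + 19/4)(4y^4 - 8y^3 - 204y^2 + 128y + 2240) + (164y^3 + 816y^2 - 2628y - 13040)
  4y^4 - 8y^3 - 204y^2 + 128y + 2240 = ((1/41)y - 286/1681)(164y^3 + 816y^2 - 2628y - 13040) + (-(1800/1681)y^2 - (1800/1681)y + 36000/1681)
  164y^3 + 816y^2 - 2628y - 13040 = (-(68921/450)y - 274003/450)(-(1800/1681)y^2 - (1800/1681)y + 36000/1681) + (0)
Last nonzero remainder: -(1800/1681)y^2 - (1800/1681)y + 36000/1681. Dividing through by -1800/1681 gives the monic gcd y^2 + y - 20.

y^2 + y - 20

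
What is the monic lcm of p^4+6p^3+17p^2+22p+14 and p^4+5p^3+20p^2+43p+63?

Repeated division with remainder:
  p^4+6p^3+17p^2+22p+14 = (p^4+5p^3+20p^2+43p+63) + (p^3−3p^2−21p−49)
  p^4+5p^3+20p^2+43p+63 = (p+8)(p^3−3p^2−21p−49) + (65p^2+260p+455)
  p^3−3p^2−21p−49 = ((1/65)p−7/65)(65p^2+260p+455) + (0)
Last nonzero remainder: 65p^2+260p+455. Dividing through by 65 gives the monic gcd p^2+4p+7.
Then lcm(f, g) = f·g / gcd(f, g); expanding and making the result monic gives the answer.

p^6+7p^5+32p^4+93p^3+189p^2+212p+126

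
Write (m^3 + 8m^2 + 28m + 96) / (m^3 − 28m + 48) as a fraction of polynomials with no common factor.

Repeated division with remainder:
  m^3 + 8m^2 + 28m + 96 = (m^3 − 28m + 48) + (8m^2 + 56m + 48)
  m^3 − 28m + 48 = ((1/8)m − 7/8)(8m^2 + 56m + 48) + (15m + 90)
  8m^2 + 56m + 48 = ((8/15)m + 8/15)(15m + 90) + (0)
Last nonzero remainder: 15m + 90. Dividing through by 15 gives the monic gcd m + 6.
Cancel m + 6 from numerator and denominator to get the reduced form.

(m^2 + 2m + 16)/(m^2 − 6m + 8)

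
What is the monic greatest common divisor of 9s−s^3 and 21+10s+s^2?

Apply the Euclidean algorithm:
  −s^3+9s = (−s+10)(s^2+10s+21) + (−70s−210)
  s^2+10s+21 = (−(1/70)s−1/10)(−70s−210) + (0)
Last nonzero remainder: −70s−210. Dividing through by −70 gives the monic gcd s+3.

3+s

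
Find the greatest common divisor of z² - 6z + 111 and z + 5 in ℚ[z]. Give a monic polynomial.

1

Repeated division with remainder:
  z² - 6z + 111 = (z - 11)(z + 5) + (166)
  z + 5 = ((1/166)z + 5/166)(166) + (0)
The last nonzero remainder is the constant 166, so the polynomials are coprime and gcd = 1.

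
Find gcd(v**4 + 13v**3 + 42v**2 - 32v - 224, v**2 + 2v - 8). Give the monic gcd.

Repeated division with remainder:
  v**4 + 13v**3 + 42v**2 - 32v - 224 = (v**2 + 11v + 28)(v**2 + 2v - 8) + (0)
The last nonzero remainder v**2 + 2v - 8 is already monic.

v**2 + 2v - 8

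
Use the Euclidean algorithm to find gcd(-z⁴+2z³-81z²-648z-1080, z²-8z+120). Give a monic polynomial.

z²-8z+120

Apply the Euclidean algorithm:
  -z⁴+2z³-81z²-648z-1080 = (-z²-6z-9)(z²-8z+120) + (0)
The last nonzero remainder z²-8z+120 is already monic.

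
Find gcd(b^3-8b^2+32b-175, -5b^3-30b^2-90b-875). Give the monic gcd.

b^2-b+25

Euclidean algorithm in ℚ[b]:
  b^3-8b^2+32b-175 = (-1/5)(-5b^3-30b^2-90b-875) + (-14b^2+14b-350)
  -5b^3-30b^2-90b-875 = ((5/14)b+5/2)(-14b^2+14b-350) + (0)
Last nonzero remainder: -14b^2+14b-350. Dividing through by -14 gives the monic gcd b^2-b+25.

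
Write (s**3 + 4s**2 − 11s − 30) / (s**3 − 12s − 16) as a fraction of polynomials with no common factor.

Apply the Euclidean algorithm:
  s**3 + 4s**2 − 11s − 30 = (s**3 − 12s − 16) + (4s**2 + s − 14)
  s**3 − 12s − 16 = ((1/4)s − 1/16)(4s**2 + s − 14) + (−(135/16)s − 135/8)
  4s**2 + s − 14 = (−(64/135)s + 112/135)(−(135/16)s − 135/8) + (0)
Last nonzero remainder: −(135/16)s − 135/8. Dividing through by −135/16 gives the monic gcd s + 2.
Cancel s + 2 from numerator and denominator to get the reduced form.

(s**2 + 2s − 15)/(s**2 − 2s − 8)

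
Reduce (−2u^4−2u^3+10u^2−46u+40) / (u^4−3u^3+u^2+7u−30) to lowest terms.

(−2u^2−6u+8)/(u^2−u−6)

By polynomial division,
  −2u^4−2u^3+10u^2−46u+40 = (−2)(u^4−3u^3+u^2+7u−30) + (−8u^3+12u^2−32u−20)
  u^4−3u^3+u^2+7u−30 = (−(1/8)u+3/16)(−8u^3+12u^2−32u−20) + (−(21/4)u^2+(21/2)u−105/4)
  −8u^3+12u^2−32u−20 = ((32/21)u+16/21)(−(21/4)u^2+(21/2)u−105/4) + (0)
Last nonzero remainder: −(21/4)u^2+(21/2)u−105/4. Dividing through by −21/4 gives the monic gcd u^2−2u+5.
Cancel u^2−2u+5 from numerator and denominator to get the reduced form.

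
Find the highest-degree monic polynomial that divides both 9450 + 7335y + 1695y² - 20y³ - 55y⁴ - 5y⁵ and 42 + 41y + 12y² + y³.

By polynomial division,
  -5y⁵ - 55y⁴ - 20y³ + 1695y² + 7335y + 9450 = (-5y² + 5y + 125)(y³ + 12y² + 41y + 42) + (200y² + 2000y + 4200)
  y³ + 12y² + 41y + 42 = ((1/200)y + 1/100)(200y² + 2000y + 4200) + (0)
Last nonzero remainder: 200y² + 2000y + 4200. Dividing through by 200 gives the monic gcd y² + 10y + 21.

21 + 10y + y²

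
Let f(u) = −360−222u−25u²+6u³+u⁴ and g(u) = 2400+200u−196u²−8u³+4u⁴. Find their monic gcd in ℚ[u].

−120−34u+3u²+u³

Euclidean algorithm in ℚ[u]:
  u⁴+6u³−25u²−222u−360 = (1/4)(4u⁴−8u³−196u²+200u+2400) + (8u³+24u²−272u−960)
  4u⁴−8u³−196u²+200u+2400 = ((1/2)u−5/2)(8u³+24u²−272u−960) + (0)
Last nonzero remainder: 8u³+24u²−272u−960. Dividing through by 8 gives the monic gcd u³+3u²−34u−120.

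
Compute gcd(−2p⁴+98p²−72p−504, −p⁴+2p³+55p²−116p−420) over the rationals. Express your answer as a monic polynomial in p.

p³+3p²−40p−84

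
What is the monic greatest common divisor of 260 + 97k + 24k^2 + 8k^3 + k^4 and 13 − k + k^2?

13 − k + k^2

Apply the Euclidean algorithm:
  k^4 + 8k^3 + 24k^2 + 97k + 260 = (k^2 + 9k + 20)(k^2 − k + 13) + (0)
The last nonzero remainder k^2 − k + 13 is already monic.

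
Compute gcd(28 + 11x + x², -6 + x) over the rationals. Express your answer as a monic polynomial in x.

1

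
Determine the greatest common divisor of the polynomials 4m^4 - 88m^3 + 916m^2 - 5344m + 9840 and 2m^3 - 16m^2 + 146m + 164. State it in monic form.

By polynomial division,
  4m^4 - 88m^3 + 916m^2 - 5344m + 9840 = (2m - 28)(2m^3 - 16m^2 + 146m + 164) + (176m^2 - 1584m + 14432)
  2m^3 - 16m^2 + 146m + 164 = ((1/88)m + 1/88)(176m^2 - 1584m + 14432) + (0)
Last nonzero remainder: 176m^2 - 1584m + 14432. Dividing through by 176 gives the monic gcd m^2 - 9m + 82.

m^2 - 9m + 82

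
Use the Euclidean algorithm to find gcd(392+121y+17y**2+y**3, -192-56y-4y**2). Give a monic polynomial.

8+y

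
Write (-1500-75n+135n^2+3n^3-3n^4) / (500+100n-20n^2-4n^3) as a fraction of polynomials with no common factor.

(-60-3n+3n^2)/(20+4n)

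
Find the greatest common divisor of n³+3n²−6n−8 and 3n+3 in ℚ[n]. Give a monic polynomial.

n+1

Apply the Euclidean algorithm:
  n³+3n²−6n−8 = ((1/3)n²+(2/3)n−8/3)(3n+3) + (0)
Last nonzero remainder: 3n+3. Dividing through by 3 gives the monic gcd n+1.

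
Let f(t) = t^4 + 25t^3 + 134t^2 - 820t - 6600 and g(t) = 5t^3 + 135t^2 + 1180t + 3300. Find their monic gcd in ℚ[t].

t^2 + 21t + 110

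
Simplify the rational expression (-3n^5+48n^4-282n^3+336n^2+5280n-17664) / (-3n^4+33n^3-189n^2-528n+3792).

(n^3-16n^2+110n-368)/(n^2-11n+79)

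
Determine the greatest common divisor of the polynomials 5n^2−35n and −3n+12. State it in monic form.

1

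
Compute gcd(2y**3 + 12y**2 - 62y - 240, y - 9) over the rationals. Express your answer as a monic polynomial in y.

Repeated division with remainder:
  2y**3 + 12y**2 - 62y - 240 = (2y**2 + 30y + 208)(y - 9) + (1632)
  y - 9 = ((1/1632)y - 3/544)(1632) + (0)
The last nonzero remainder is the constant 1632, so the polynomials are coprime and gcd = 1.

1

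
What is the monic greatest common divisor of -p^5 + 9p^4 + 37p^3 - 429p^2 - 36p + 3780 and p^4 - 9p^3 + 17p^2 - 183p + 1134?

Apply the Euclidean algorithm:
  -p^5 + 9p^4 + 37p^3 - 429p^2 - 36p + 3780 = (-p)(p^4 - 9p^3 + 17p^2 - 183p + 1134) + (54p^3 - 612p^2 + 1098p + 3780)
  p^4 - 9p^3 + 17p^2 - 183p + 1134 = ((1/54)p + 7/162)(54p^3 - 612p^2 + 1098p + 3780) + ((208/9)p^2 - (2704/9)p + 2912/3)
  54p^3 - 612p^2 + 1098p + 3780 = ((243/104)p + 405/104)((208/9)p^2 - (2704/9)p + 2912/3) + (0)
Last nonzero remainder: (208/9)p^2 - (2704/9)p + 2912/3. Dividing through by 208/9 gives the monic gcd p^2 - 13p + 42.

p^2 - 13p + 42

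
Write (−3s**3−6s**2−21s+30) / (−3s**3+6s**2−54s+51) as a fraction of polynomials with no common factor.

(s**2+3s+10)/(s**2−s+17)

Repeated division with remainder:
  −3s**3−6s**2−21s+30 = (−3s**3+6s**2−54s+51) + (−12s**2+33s−21)
  −3s**3+6s**2−54s+51 = ((1/4)s+3/16)(−12s**2+33s−21) + (−(879/16)s+879/16)
  −12s**2+33s−21 = ((64/293)s−112/293)(−(879/16)s+879/16) + (0)
Last nonzero remainder: −(879/16)s+879/16. Dividing through by −879/16 gives the monic gcd s−1.
Cancel s−1 from numerator and denominator to get the reduced form.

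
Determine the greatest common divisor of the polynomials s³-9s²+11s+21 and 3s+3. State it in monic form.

s+1

Repeated division with remainder:
  s³-9s²+11s+21 = ((1/3)s²-(10/3)s+7)(3s+3) + (0)
Last nonzero remainder: 3s+3. Dividing through by 3 gives the monic gcd s+1.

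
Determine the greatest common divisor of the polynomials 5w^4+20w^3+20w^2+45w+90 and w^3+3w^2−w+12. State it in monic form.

w^2−w+3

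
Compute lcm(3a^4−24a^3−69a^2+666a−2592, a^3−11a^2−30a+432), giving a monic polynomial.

By polynomial division,
  3a^4−24a^3−69a^2+666a−2592 = (3a+9)(a^3−11a^2−30a+432) + (120a^2−360a−6480)
  a^3−11a^2−30a+432 = ((1/120)a−1/15)(120a^2−360a−6480) + (0)
Last nonzero remainder: 120a^2−360a−6480. Dividing through by 120 gives the monic gcd a^2−3a−54.
Then lcm(f, g) = f·g / gcd(f, g); expanding and making the result monic gives the answer.

a^5−16a^4+41a^3+406a^2−2640a+6912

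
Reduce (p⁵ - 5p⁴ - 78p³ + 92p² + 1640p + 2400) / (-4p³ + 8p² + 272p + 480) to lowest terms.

Repeated division with remainder:
  p⁵ - 5p⁴ - 78p³ + 92p² + 1640p + 2400 = (-(1/4)p² + (3/4)p + 4)(-4p³ + 8p² + 272p + 480) + (-24p² + 192p + 480)
  -4p³ + 8p² + 272p + 480 = ((1/6)p + 1)(-24p² + 192p + 480) + (0)
Last nonzero remainder: -24p² + 192p + 480. Dividing through by -24 gives the monic gcd p² - 8p - 20.
Cancel p² - 8p - 20 from numerator and denominator to get the reduced form.

(-p³ - 3p² + 34p + 120)/(4p + 24)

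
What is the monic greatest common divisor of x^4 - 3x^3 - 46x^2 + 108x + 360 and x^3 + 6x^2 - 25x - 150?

Euclidean algorithm in ℚ[x]:
  x^4 - 3x^3 - 46x^2 + 108x + 360 = (x - 9)(x^3 + 6x^2 - 25x - 150) + (33x^2 + 33x - 990)
  x^3 + 6x^2 - 25x - 150 = ((1/33)x + 5/33)(33x^2 + 33x - 990) + (0)
Last nonzero remainder: 33x^2 + 33x - 990. Dividing through by 33 gives the monic gcd x^2 + x - 30.

x^2 + x - 30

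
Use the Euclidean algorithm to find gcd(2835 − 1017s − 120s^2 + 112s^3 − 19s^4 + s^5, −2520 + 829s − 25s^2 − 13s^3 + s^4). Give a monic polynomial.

45 − 14s + s^2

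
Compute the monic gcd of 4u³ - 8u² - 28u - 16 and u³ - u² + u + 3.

u + 1

Euclidean algorithm in ℚ[u]:
  4u³ - 8u² - 28u - 16 = (4)(u³ - u² + u + 3) + (-4u² - 32u - 28)
  u³ - u² + u + 3 = (-(1/4)u + 9/4)(-4u² - 32u - 28) + (66u + 66)
  -4u² - 32u - 28 = (-(2/33)u - 14/33)(66u + 66) + (0)
Last nonzero remainder: 66u + 66. Dividing through by 66 gives the monic gcd u + 1.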